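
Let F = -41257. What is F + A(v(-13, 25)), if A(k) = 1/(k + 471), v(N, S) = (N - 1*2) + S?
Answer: -19844616/481 ≈ -41257.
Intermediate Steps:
v(N, S) = -2 + N + S (v(N, S) = (N - 2) + S = (-2 + N) + S = -2 + N + S)
A(k) = 1/(471 + k)
F + A(v(-13, 25)) = -41257 + 1/(471 + (-2 - 13 + 25)) = -41257 + 1/(471 + 10) = -41257 + 1/481 = -19844616/481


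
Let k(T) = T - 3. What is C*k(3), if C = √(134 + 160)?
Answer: 0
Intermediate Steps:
C = 7*√6 (C = √294 = 7*√6 ≈ 17.146)
k(T) = -3 + T
C*k(3) = (7*√6)*(-3 + 3) = (7*√6)*0 = 0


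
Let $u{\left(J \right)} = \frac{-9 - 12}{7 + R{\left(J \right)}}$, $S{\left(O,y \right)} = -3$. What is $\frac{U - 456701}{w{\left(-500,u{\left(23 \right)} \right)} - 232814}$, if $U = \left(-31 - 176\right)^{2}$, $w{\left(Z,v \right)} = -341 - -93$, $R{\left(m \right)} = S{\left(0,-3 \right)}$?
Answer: $\frac{206926}{116531} \approx 1.7757$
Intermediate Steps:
$R{\left(m \right)} = -3$
$u{\left(J \right)} = - \frac{21}{4}$ ($u{\left(J \right)} = \frac{-9 - 12}{7 - 3} = - \frac{21}{4}$)
$w{\left(Z,v \right)} = -248$ ($w{\left(Z,v \right)} = -341 + 93 = -248$)
$U = 42849$ ($U = \left(-207\right)^{2} = 42849$)
$\frac{U - 456701}{w{\left(-500,u{\left(23 \right)} \right)} - 232814} = \frac{42849 - 456701}{-248 - 232814} = - \frac{413852}{-233062} = \left(-413852\right) \left(- \frac{1}{233062}\right) = \frac{206926}{116531}$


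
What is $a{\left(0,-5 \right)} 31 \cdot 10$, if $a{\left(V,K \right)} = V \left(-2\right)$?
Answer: $0$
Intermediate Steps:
$a{\left(V,K \right)} = - 2 V$
$a{\left(0,-5 \right)} 31 \cdot 10 = \left(-2\right) 0 \cdot 31 \cdot 10 = 0 \cdot 31 \cdot 10 = 0 \cdot 10 = 0$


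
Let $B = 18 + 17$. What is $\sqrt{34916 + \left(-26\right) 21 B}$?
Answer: $\sqrt{15806} \approx 125.72$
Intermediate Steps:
$B = 35$
$\sqrt{34916 + \left(-26\right) 21 B} = \sqrt{34916 + \left(-26\right) 21 \cdot 35} = \sqrt{34916 - 19110} = \sqrt{15806}$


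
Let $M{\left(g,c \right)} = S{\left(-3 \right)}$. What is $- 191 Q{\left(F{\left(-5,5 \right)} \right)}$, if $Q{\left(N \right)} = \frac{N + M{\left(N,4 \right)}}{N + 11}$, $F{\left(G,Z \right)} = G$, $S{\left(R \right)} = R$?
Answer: $\frac{764}{3} \approx 254.67$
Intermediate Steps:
$M{\left(g,c \right)} = -3$
$Q{\left(N \right)} = \frac{-3 + N}{11 + N}$ ($Q{\left(N \right)} = \frac{N - 3}{N + 11} = \frac{-3 + N}{11 + N}$)
$- 191 Q{\left(F{\left(-5,5 \right)} \right)} = - 191 \frac{-3 - 5}{11 - 5} = - 191 \cdot \frac{1}{6} \left(-8\right) = \left(-191\right) \left(- \frac{4}{3}\right) = \frac{764}{3}$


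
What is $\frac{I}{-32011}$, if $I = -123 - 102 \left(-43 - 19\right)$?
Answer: $- \frac{6201}{32011} \approx -0.19371$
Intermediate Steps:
$I = 6201$ ($I = -123 - 102 \left(-43 - 19\right) = -123 - -6324 = -123 + 6324 = 6201$)
$\frac{I}{-32011} = \frac{6201}{-32011} = 6201 \left(- \frac{1}{32011}\right) = - \frac{6201}{32011}$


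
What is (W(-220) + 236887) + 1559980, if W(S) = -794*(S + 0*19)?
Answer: 1971547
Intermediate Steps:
W(S) = -794*S (W(S) = -794*(S + 0) = -794*S)
(W(-220) + 236887) + 1559980 = (-794*(-220) + 236887) + 1559980 = (174680 + 236887) + 1559980 = 411567 + 1559980 = 1971547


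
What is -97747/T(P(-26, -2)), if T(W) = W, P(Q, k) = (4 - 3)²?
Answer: -97747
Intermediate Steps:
P(Q, k) = 1 (P(Q, k) = 1² = 1)
-97747/T(P(-26, -2)) = -97747/1 = -97747*1 = -97747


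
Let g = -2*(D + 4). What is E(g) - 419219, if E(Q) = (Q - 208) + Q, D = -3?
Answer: -419431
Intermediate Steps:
g = -2 (g = -2*(-3 + 4) = -2*1 = -2)
E(Q) = -208 + 2*Q (E(Q) = (-208 + Q) + Q = -208 + 2*Q)
E(g) - 419219 = (-208 + 2*(-2)) - 419219 = (-208 - 4) - 419219 = -212 - 419219 = -419431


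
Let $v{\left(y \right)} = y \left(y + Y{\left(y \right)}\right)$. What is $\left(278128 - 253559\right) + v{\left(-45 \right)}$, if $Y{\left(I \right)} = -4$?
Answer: $26774$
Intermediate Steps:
$v{\left(y \right)} = y \left(-4 + y\right)$ ($v{\left(y \right)} = y \left(y - 4\right) = y \left(-4 + y\right)$)
$\left(278128 - 253559\right) + v{\left(-45 \right)} = \left(278128 - 253559\right) - 45 \left(-4 - 45\right) = \left(278128 - 253559\right) - -2205 = \left(278128 - 253559\right) + 2205 = 24569 + 2205 = 26774$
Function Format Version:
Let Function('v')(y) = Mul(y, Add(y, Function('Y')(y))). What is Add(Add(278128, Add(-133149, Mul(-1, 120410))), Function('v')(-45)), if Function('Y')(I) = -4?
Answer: 26774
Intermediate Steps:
Function('v')(y) = Mul(y, Add(-4, y)) (Function('v')(y) = Mul(y, Add(y, -4)) = Mul(y, Add(-4, y)))
Add(Add(278128, Add(-133149, Mul(-1, 120410))), Function('v')(-45)) = Add(Add(278128, Add(-133149, Mul(-1, 120410))), Mul(-45, Add(-4, -45))) = Add(Add(278128, Add(-133149, -120410)), Mul(-45, -49)) = Add(Add(278128, -253559), 2205) = Add(24569, 2205) = 26774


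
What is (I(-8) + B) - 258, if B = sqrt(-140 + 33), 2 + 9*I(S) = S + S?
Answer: -260 + I*sqrt(107) ≈ -260.0 + 10.344*I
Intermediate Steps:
I(S) = -2/9 + 2*S/9 (I(S) = -2/9 + (S + S)/9 = -2/9 + (2*S)/9 = -2/9 + 2*S/9)
B = I*sqrt(107) (B = sqrt(-107) = I*sqrt(107) ≈ 10.344*I)
(I(-8) + B) - 258 = ((-2/9 + (2/9)*(-8)) + I*sqrt(107)) - 258 = ((-2/9 - 16/9) + I*sqrt(107)) - 258 = (-2 + I*sqrt(107)) - 258 = -260 + I*sqrt(107)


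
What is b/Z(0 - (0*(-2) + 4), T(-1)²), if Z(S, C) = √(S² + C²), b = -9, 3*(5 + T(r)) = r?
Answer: -81*√4177/16708 ≈ -0.31332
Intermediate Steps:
T(r) = -5 + r/3
Z(S, C) = √(C² + S²)
b/Z(0 - (0*(-2) + 4), T(-1)²) = -9/√(((-5 + (⅓)*(-1))²)² + (0 - (0*(-2) + 4))²) = -9/√(((-5 - ⅓)²)² + (0 - (0 + 4))²) = -9/√(((-16/3)²)² + (0 - 1*4)²) = -9/√((256/9)² + (0 - 4)²) = -9/√(65536/81 + (-4)²) = -9/√(65536/81 + 16) = -9*9*√4177/16708 = -81*√4177/16708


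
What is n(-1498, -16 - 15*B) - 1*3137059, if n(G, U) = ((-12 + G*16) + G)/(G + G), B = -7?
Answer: -4699301643/1498 ≈ -3.1371e+6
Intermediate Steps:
n(G, U) = (-12 + 17*G)/(2*G) (n(G, U) = ((-12 + 16*G) + G)/((2*G)) = (-12 + 17*G)*(1/(2*G)) = (-12 + 17*G)/(2*G))
n(-1498, -16 - 15*B) - 1*3137059 = (17/2 - 6/(-1498)) - 1*3137059 = (17/2 - 6*(-1/1498)) - 3137059 = (17/2 + 3/749) - 3137059 = 12739/1498 - 3137059 = -4699301643/1498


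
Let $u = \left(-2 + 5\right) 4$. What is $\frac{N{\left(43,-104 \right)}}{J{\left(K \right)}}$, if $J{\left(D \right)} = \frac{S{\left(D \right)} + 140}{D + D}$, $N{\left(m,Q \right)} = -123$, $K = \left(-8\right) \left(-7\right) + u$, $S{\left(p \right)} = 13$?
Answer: $- \frac{328}{3} \approx -109.33$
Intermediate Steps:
$u = 12$ ($u = 3 \cdot 4 = 12$)
$K = 68$ ($K = \left(-8\right) \left(-7\right) + 12 = 56 + 12 = 68$)
$J{\left(D \right)} = \frac{153}{2 D}$ ($J{\left(D \right)} = \frac{13 + 140}{D + D} = \frac{153}{2 D}$)
$\frac{N{\left(43,-104 \right)}}{J{\left(K \right)}} = - \frac{123}{\frac{153}{2} \cdot \frac{1}{68}} = - \frac{123}{\frac{9}{8}} = \left(-123\right) \frac{8}{9} = - \frac{328}{3}$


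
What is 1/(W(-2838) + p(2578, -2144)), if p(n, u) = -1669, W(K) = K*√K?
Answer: I/(-1669*I + 2838*√2838) ≈ -7.3007e-8 + 6.6135e-6*I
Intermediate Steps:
W(K) = K^(3/2)
1/(W(-2838) + p(2578, -2144)) = 1/((-2838)^(3/2) - 1669) = 1/(-2838*I*√2838 - 1669) = 1/(-1669 - 2838*I*√2838)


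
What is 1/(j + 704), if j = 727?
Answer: 1/1431 ≈ 0.00069881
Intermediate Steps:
1/(j + 704) = 1/(727 + 704) = 1/1431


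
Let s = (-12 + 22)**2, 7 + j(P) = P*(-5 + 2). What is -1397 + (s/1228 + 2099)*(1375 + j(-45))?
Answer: 968131375/307 ≈ 3.1535e+6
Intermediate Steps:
j(P) = -7 - 3*P (j(P) = -7 + P*(-5 + 2) = -7 + P*(-3) = -7 - 3*P)
s = 100 (s = 10**2 = 100)
-1397 + (s/1228 + 2099)*(1375 + j(-45)) = -1397 + (100/1228 + 2099)*(1375 + (-7 - 3*(-45))) = -1397 + (100*(1/1228) + 2099)*(1375 + (-7 + 135)) = -1397 + (25/307 + 2099)*(1375 + 128) = -1397 + (644418/307)*1503 = -1397 + 968560254/307 = 968131375/307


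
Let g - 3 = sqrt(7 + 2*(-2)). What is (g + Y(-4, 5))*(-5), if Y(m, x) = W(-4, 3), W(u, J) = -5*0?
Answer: -15 - 5*sqrt(3) ≈ -23.660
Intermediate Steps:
W(u, J) = 0
Y(m, x) = 0
g = 3 + sqrt(3) (g = 3 + sqrt(7 + 2*(-2)) = 3 + sqrt(7 - 4) = 3 + sqrt(3) ≈ 4.7320)
(g + Y(-4, 5))*(-5) = ((3 + sqrt(3)) + 0)*(-5) = (3 + sqrt(3))*(-5) = -15 - 5*sqrt(3)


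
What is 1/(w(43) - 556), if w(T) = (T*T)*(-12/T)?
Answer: -1/1072 ≈ -0.00093284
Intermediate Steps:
w(T) = -12*T (w(T) = T²*(-12/T) = -12*T)
1/(w(43) - 556) = 1/(-12*43 - 556) = 1/(-516 - 556) = 1/(-1072) = -1/1072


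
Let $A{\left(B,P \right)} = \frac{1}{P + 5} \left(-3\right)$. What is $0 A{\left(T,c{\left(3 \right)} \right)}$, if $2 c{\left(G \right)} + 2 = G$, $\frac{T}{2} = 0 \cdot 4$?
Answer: $0$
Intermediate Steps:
$T = 0$ ($T = 2 \cdot 0 \cdot 4 = 2 \cdot 0 = 0$)
$c{\left(G \right)} = -1 + \frac{G}{2}$
$A{\left(B,P \right)} = - \frac{3}{5 + P}$ ($A{\left(B,P \right)} = \frac{1}{5 + P} \left(-3\right) = - \frac{3}{5 + P}$)
$0 A{\left(T,c{\left(3 \right)} \right)} = 0 \left(- \frac{3}{5 + \left(-1 + \frac{1}{2} \cdot 3\right)}\right) = 0 \left(- \frac{3}{5 + \left(-1 + \frac{3}{2}\right)}\right) = 0 \left(- \frac{3}{5 + \frac{1}{2}}\right) = 0 \left(- \frac{3}{\frac{11}{2}}\right) = 0 \left(\left(-3\right) \frac{2}{11}\right) = 0 \left(- \frac{6}{11}\right) = 0$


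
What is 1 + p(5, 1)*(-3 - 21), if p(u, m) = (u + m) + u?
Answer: -263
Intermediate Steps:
p(u, m) = m + 2*u (p(u, m) = (m + u) + u = m + 2*u)
1 + p(5, 1)*(-3 - 21) = 1 + (1 + 2*5)*(-3 - 21) = 1 + (1 + 10)*(-24) = 1 + 11*(-24) = 1 - 264 = -263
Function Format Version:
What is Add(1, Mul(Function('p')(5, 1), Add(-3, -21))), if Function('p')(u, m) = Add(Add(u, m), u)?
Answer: -263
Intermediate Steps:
Function('p')(u, m) = Add(m, Mul(2, u)) (Function('p')(u, m) = Add(Add(m, u), u) = Add(m, Mul(2, u)))
Add(1, Mul(Function('p')(5, 1), Add(-3, -21))) = Add(1, Mul(Add(1, Mul(2, 5)), Add(-3, -21))) = Add(1, Mul(Add(1, 10), -24)) = Add(1, Mul(11, -24)) = Add(1, -264) = -263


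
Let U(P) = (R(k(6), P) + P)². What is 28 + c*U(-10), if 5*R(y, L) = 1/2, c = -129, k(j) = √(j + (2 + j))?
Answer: -1261529/100 ≈ -12615.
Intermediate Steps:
k(j) = √(2 + 2*j)
R(y, L) = ⅒ (R(y, L) = (⅕)/2 = (⅕)*(½) = ⅒)
U(P) = (⅒ + P)²
28 + c*U(-10) = 28 - 129*(1 + 10*(-10))²/100 = 28 - 129*(1 - 100)²/100 = 28 - 129*(-99)²/100 = 28 - 129*9801/100 = 28 - 1264329/100 = -1261529/100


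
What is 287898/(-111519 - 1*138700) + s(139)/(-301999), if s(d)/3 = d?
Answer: -87049249425/75565887781 ≈ -1.1520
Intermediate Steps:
s(d) = 3*d
287898/(-111519 - 1*138700) + s(139)/(-301999) = 287898/(-111519 - 1*138700) + (3*139)/(-301999) = 287898/(-111519 - 138700) + 417*(-1/301999) = 287898/(-250219) - 417/301999 = 287898*(-1/250219) - 417/301999 = -287898/250219 - 417/301999 = -87049249425/75565887781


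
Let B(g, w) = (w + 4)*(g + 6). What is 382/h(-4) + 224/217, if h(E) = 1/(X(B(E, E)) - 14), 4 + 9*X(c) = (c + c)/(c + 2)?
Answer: -1539172/279 ≈ -5516.7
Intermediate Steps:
B(g, w) = (4 + w)*(6 + g)
X(c) = -4/9 + 2*c/(9*(2 + c)) (X(c) = -4/9 + ((c + c)/(c + 2))/9 = -4/9 + ((2*c)/(2 + c))/9 = -4/9 + (2*c/(2 + c))/9 = -4/9 + 2*c/(9*(2 + c)))
h(E) = 1/(-14 + 2*(-28 - E**2 - 10*E)/(9*(26 + E**2 + 10*E))) (h(E) = 1/(2*(-4 - (24 + 4*E + 6*E + E*E))/(9*(2 + (24 + 4*E + 6*E + E*E))) - 14) = 1/(2*(-4 - (24 + 4*E + 6*E + E**2))/(9*(2 + (24 + 4*E + 6*E + E**2))) - 14) = 1/(2*(-4 - (24 + E**2 + 10*E))/(9*(2 + (24 + E**2 + 10*E))) - 14) = 1/(2*(-4 + (-24 - E**2 - 10*E))/(9*(26 + E**2 + 10*E)) - 14) = 1/(2*(-28 - E**2 - 10*E)/(9*(26 + E**2 + 10*E)) - 14) = 1/(-14 + 2*(-28 - E**2 - 10*E)/(9*(26 + E**2 + 10*E))))
382/h(-4) + 224/217 = 382/((9*(-26 - 1*(-4)**2 - 10*(-4))/(4*(833 + 32*(-4)**2 + 320*(-4))))) + 224/217 = 382/((9*(-26 - 1*16 + 40)/(4*(833 + 32*16 - 1280)))) + 224*(1/217) = 382/((9*(-26 - 16 + 40)/(4*(833 + 512 - 1280)))) + 32/31 = 382/(((9/4)*(-2)/65)) + 32/31 = 382/(((9/4)*(1/65)*(-2))) + 32/31 = 382/(-9/130) + 32/31 = 382*(-130/9) + 32/31 = -49660/9 + 32/31 = -1539172/279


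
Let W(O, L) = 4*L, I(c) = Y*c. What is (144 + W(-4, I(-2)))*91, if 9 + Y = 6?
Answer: 15288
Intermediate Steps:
Y = -3 (Y = -9 + 6 = -3)
I(c) = -3*c
(144 + W(-4, I(-2)))*91 = (144 + 4*(-3*(-2)))*91 = (144 + 4*6)*91 = (144 + 24)*91 = 168*91 = 15288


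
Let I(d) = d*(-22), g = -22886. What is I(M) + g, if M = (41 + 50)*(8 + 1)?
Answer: -40904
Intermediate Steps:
M = 819 (M = 91*9 = 819)
I(d) = -22*d
I(M) + g = -22*819 - 22886 = -18018 - 22886 = -40904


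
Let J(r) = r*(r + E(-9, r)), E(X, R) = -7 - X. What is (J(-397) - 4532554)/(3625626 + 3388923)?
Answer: -4375739/7014549 ≈ -0.62381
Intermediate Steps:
J(r) = r*(2 + r) (J(r) = r*(r + (-7 - 1*(-9))) = r*(r + (-7 + 9)) = r*(r + 2) = r*(2 + r))
(J(-397) - 4532554)/(3625626 + 3388923) = (-397*(2 - 397) - 4532554)/(3625626 + 3388923) = (-397*(-395) - 4532554)/7014549 = (156815 - 4532554)*(1/7014549) = -4375739*1/7014549 = -4375739/7014549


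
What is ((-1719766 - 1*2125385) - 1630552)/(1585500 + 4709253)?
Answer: -5475703/6294753 ≈ -0.86988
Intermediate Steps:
((-1719766 - 1*2125385) - 1630552)/(1585500 + 4709253) = ((-1719766 - 2125385) - 1630552)/6294753 = (-3845151 - 1630552)*(1/6294753) = -5475703*1/6294753 = -5475703/6294753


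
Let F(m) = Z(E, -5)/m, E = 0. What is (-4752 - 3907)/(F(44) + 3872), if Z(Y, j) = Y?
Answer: -8659/3872 ≈ -2.2363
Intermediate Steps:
F(m) = 0 (F(m) = 0/m = 0)
(-4752 - 3907)/(F(44) + 3872) = (-4752 - 3907)/(0 + 3872) = -8659/3872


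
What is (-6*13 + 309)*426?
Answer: 98406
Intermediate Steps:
(-6*13 + 309)*426 = (-78 + 309)*426 = 231*426 = 98406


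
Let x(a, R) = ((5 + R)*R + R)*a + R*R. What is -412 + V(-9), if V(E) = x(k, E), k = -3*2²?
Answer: -655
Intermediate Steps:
k = -12 (k = -3*4 = -12)
x(a, R) = R² + a*(R + R*(5 + R)) (x(a, R) = (R*(5 + R) + R)*a + R² = (R + R*(5 + R))*a + R² = a*(R + R*(5 + R)) + R² = R² + a*(R + R*(5 + R)))
V(E) = E*(-72 - 11*E) (V(E) = E*(E + 6*(-12) + E*(-12)) = E*(E - 72 - 12*E) = E*(-72 - 11*E))
-412 + V(-9) = -412 - 9*(-72 - 11*(-9)) = -412 - 9*(-72 + 99) = -412 - 9*27 = -412 - 243 = -655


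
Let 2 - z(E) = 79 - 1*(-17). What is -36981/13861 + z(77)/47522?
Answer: -879357008/329351221 ≈ -2.6700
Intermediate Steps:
z(E) = -94 (z(E) = 2 - (79 - 1*(-17)) = 2 - (79 + 17) = 2 - 1*96 = 2 - 96 = -94)
-36981/13861 + z(77)/47522 = -36981/13861 - 94/47522 = -36981*1/13861 - 94*1/47522 = -36981/13861 - 47/23761 = -879357008/329351221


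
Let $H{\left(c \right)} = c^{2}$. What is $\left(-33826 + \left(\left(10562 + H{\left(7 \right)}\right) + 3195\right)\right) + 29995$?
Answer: $9975$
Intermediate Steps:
$\left(-33826 + \left(\left(10562 + H{\left(7 \right)}\right) + 3195\right)\right) + 29995 = \left(-33826 + \left(\left(10562 + 7^{2}\right) + 3195\right)\right) + 29995 = \left(-33826 + \left(\left(10562 + 49\right) + 3195\right)\right) + 29995 = \left(-33826 + \left(10611 + 3195\right)\right) + 29995 = \left(-33826 + 13806\right) + 29995 = -20020 + 29995 = 9975$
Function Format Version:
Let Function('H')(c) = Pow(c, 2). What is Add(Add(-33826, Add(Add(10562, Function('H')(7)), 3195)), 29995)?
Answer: 9975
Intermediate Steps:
Add(Add(-33826, Add(Add(10562, Function('H')(7)), 3195)), 29995) = Add(Add(-33826, Add(Add(10562, Pow(7, 2)), 3195)), 29995) = Add(Add(-33826, Add(Add(10562, 49), 3195)), 29995) = Add(Add(-33826, Add(10611, 3195)), 29995) = Add(Add(-33826, 13806), 29995) = Add(-20020, 29995) = 9975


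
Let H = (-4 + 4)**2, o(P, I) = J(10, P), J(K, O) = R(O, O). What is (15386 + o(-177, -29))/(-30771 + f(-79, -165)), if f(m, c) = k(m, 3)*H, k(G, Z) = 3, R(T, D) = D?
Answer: -15209/30771 ≈ -0.49426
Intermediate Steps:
J(K, O) = O
o(P, I) = P
H = 0 (H = 0**2 = 0)
f(m, c) = 0 (f(m, c) = 3*0 = 0)
(15386 + o(-177, -29))/(-30771 + f(-79, -165)) = (15386 - 177)/(-30771 + 0) = 15209/(-30771) = 15209*(-1/30771) = -15209/30771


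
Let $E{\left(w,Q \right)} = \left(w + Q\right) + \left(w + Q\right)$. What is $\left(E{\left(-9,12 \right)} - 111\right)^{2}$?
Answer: $11025$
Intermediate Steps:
$E{\left(w,Q \right)} = 2 Q + 2 w$ ($E{\left(w,Q \right)} = \left(Q + w\right) + \left(Q + w\right) = 2 Q + 2 w$)
$\left(E{\left(-9,12 \right)} - 111\right)^{2} = \left(\left(2 \cdot 12 + 2 \left(-9\right)\right) - 111\right)^{2} = \left(\left(24 - 18\right) - 111\right)^{2} = \left(6 - 111\right)^{2} = \left(-105\right)^{2} = 11025$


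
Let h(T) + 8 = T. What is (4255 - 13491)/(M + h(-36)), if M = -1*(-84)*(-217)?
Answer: 2309/4568 ≈ 0.50547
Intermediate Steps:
h(T) = -8 + T
M = -18228 (M = 84*(-217) = -18228)
(4255 - 13491)/(M + h(-36)) = (4255 - 13491)/(-18228 + (-8 - 36)) = -9236/(-18228 - 44) = -9236/(-18272) = -9236*(-1/18272) = 2309/4568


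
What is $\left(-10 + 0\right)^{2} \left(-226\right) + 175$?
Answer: $-22425$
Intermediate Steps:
$\left(-10 + 0\right)^{2} \left(-226\right) + 175 = \left(-10\right)^{2} \left(-226\right) + 175 = 100 \left(-226\right) + 175 = -22600 + 175 = -22425$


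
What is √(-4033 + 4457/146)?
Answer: 3*I*√9479634/146 ≈ 63.265*I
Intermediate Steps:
√(-4033 + 4457/146) = √(-584361/146) = 3*I*√9479634/146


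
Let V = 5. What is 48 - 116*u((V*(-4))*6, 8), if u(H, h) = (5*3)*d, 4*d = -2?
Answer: 918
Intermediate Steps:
d = -1/2 (d = (1/4)*(-2) = -1/2 ≈ -0.50000)
u(H, h) = -15/2 (u(H, h) = (5*3)*(-1/2) = 15*(-1/2) = -15/2)
48 - 116*u((V*(-4))*6, 8) = 48 - 116*(-15/2) = 48 + 870 = 918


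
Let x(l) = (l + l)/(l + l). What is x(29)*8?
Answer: 8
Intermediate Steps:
x(l) = 1 (x(l) = (2*l)/((2*l)) = (2*l)*(1/(2*l)) = 1)
x(29)*8 = 1*8 = 8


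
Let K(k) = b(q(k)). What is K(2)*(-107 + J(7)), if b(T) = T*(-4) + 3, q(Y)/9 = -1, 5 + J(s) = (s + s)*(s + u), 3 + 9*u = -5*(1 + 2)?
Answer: -1638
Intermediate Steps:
u = -2 (u = -⅓ + (-5*(1 + 2))/9 = -⅓ + (-5*3)/9 = -⅓ + (⅑)*(-15) = -⅓ - 5/3 = -2)
J(s) = -5 + 2*s*(-2 + s) (J(s) = -5 + (s + s)*(s - 2) = -5 + (2*s)*(-2 + s) = -5 + 2*s*(-2 + s))
q(Y) = -9 (q(Y) = 9*(-1) = -9)
b(T) = 3 - 4*T (b(T) = -4*T + 3 = 3 - 4*T)
K(k) = 39 (K(k) = 3 - 4*(-9) = 3 + 36 = 39)
K(2)*(-107 + J(7)) = 39*(-107 + (-5 - 4*7 + 2*7²)) = 39*(-107 + (-5 - 28 + 2*49)) = 39*(-107 + (-5 - 28 + 98)) = 39*(-107 + 65) = 39*(-42) = -1638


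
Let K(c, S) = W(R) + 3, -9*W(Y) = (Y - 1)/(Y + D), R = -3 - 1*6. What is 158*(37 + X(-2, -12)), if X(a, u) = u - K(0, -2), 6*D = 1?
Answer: 555844/159 ≈ 3495.9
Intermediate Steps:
R = -9 (R = -3 - 6 = -9)
D = 1/6 (D = (1/6)*1 = 1/6 ≈ 0.16667)
W(Y) = -(-1 + Y)/(9*(1/6 + Y)) (W(Y) = -(Y - 1)/(9*(Y + 1/6)) = -(-1 + Y)/(9*(1/6 + Y)))
K(c, S) = 457/159 (K(c, S) = 2*(1 - 1*(-9))/(3*(1 + 6*(-9))) + 3 = 2*(1 + 9)/(3*(1 - 54)) + 3 = (2/3)*10/(-53) + 3 = (2/3)*(-1/53)*10 + 3 = -20/159 + 3 = 457/159)
X(a, u) = -457/159 + u (X(a, u) = u - 1*457/159 = u - 457/159 = -457/159 + u)
158*(37 + X(-2, -12)) = 158*(37 + (-457/159 - 12)) = 158*(37 - 2365/159) = 158*(3518/159) = 555844/159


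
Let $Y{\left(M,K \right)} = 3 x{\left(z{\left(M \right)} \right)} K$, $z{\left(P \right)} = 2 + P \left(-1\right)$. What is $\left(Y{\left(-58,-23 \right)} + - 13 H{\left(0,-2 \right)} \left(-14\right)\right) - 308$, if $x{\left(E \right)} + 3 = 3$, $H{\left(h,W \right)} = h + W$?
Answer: $-672$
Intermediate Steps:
$H{\left(h,W \right)} = W + h$
$z{\left(P \right)} = 2 - P$
$x{\left(E \right)} = 0$ ($x{\left(E \right)} = -3 + 3 = 0$)
$Y{\left(M,K \right)} = 0$ ($Y{\left(M,K \right)} = 3 \cdot 0 K = 0 K = 0$)
$\left(Y{\left(-58,-23 \right)} + - 13 H{\left(0,-2 \right)} \left(-14\right)\right) - 308 = \left(0 + - 13 \left(-2 + 0\right) \left(-14\right)\right) - 308 = \left(0 + \left(-13\right) \left(-2\right) \left(-14\right)\right) - 308 = \left(0 + 26 \left(-14\right)\right) - 308 = \left(0 - 364\right) - 308 = -364 - 308 = -672$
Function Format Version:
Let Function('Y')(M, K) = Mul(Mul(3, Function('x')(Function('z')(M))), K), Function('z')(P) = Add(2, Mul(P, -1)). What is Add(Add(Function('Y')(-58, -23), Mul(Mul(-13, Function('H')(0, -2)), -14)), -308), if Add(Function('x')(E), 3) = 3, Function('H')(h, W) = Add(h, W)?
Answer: -672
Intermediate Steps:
Function('H')(h, W) = Add(W, h)
Function('z')(P) = Add(2, Mul(-1, P))
Function('x')(E) = 0 (Function('x')(E) = Add(-3, 3) = 0)
Function('Y')(M, K) = 0 (Function('Y')(M, K) = Mul(Mul(3, 0), K) = Mul(0, K) = 0)
Add(Add(Function('Y')(-58, -23), Mul(Mul(-13, Function('H')(0, -2)), -14)), -308) = Add(Add(0, Mul(Mul(-13, Add(-2, 0)), -14)), -308) = Add(Add(0, Mul(Mul(-13, -2), -14)), -308) = Add(Add(0, Mul(26, -14)), -308) = Add(Add(0, -364), -308) = Add(-364, -308) = -672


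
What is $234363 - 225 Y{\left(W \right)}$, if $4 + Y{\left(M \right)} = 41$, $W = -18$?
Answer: $226038$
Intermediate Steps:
$Y{\left(M \right)} = 37$ ($Y{\left(M \right)} = -4 + 41 = 37$)
$234363 - 225 Y{\left(W \right)} = 234363 - 225 \cdot 37 = 234363 - 8325 = 226038$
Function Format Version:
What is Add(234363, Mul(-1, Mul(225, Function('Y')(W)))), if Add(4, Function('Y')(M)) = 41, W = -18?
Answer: 226038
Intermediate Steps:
Function('Y')(M) = 37 (Function('Y')(M) = Add(-4, 41) = 37)
Add(234363, Mul(-1, Mul(225, Function('Y')(W)))) = Add(234363, Mul(-1, Mul(225, 37))) = Add(234363, Mul(-1, 8325)) = Add(234363, -8325) = 226038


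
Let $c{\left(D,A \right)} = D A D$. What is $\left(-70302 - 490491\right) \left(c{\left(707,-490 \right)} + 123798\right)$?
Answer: $137283366874116$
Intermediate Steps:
$c{\left(D,A \right)} = A D^{2}$ ($c{\left(D,A \right)} = A D D = A D^{2}$)
$\left(-70302 - 490491\right) \left(c{\left(707,-490 \right)} + 123798\right) = \left(-70302 - 490491\right) \left(- 490 \cdot 707^{2} + 123798\right) = - 560793 \left(\left(-490\right) 499849 + 123798\right) = - 560793 \left(-244926010 + 123798\right) = \left(-560793\right) \left(-244802212\right) = 137283366874116$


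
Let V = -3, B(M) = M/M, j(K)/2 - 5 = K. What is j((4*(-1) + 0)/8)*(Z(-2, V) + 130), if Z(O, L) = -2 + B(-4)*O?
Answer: 1134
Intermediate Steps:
j(K) = 10 + 2*K
B(M) = 1
Z(O, L) = -2 + O (Z(O, L) = -2 + 1*O = -2 + O)
j((4*(-1) + 0)/8)*(Z(-2, V) + 130) = (10 + 2*((4*(-1) + 0)/8))*((-2 - 2) + 130) = (10 + 2*((-4 + 0)*(1/8)))*(-4 + 130) = (10 + 2*(-4*1/8))*126 = (10 + 2*(-1/2))*126 = (10 - 1)*126 = 9*126 = 1134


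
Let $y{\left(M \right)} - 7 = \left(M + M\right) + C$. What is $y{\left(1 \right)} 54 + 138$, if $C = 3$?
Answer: $786$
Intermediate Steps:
$y{\left(M \right)} = 10 + 2 M$ ($y{\left(M \right)} = 7 + \left(\left(M + M\right) + 3\right) = 7 + \left(2 M + 3\right) = 7 + \left(3 + 2 M\right) = 10 + 2 M$)
$y{\left(1 \right)} 54 + 138 = \left(10 + 2 \cdot 1\right) 54 + 138 = \left(10 + 2\right) 54 + 138 = 12 \cdot 54 + 138 = 648 + 138 = 786$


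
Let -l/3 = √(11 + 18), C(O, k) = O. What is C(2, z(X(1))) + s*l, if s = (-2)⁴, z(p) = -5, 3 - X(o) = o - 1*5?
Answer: 2 - 48*√29 ≈ -256.49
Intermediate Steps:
X(o) = 8 - o (X(o) = 3 - (o - 1*5) = 3 - (o - 5) = 3 - (-5 + o) = 3 + (5 - o) = 8 - o)
l = -3*√29 (l = -3*√(11 + 18) = -3*√29 ≈ -16.155)
s = 16
C(2, z(X(1))) + s*l = 2 + 16*(-3*√29) = 2 - 48*√29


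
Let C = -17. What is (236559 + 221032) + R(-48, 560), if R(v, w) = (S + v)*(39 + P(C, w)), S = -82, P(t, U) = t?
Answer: 454731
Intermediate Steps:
R(v, w) = -1804 + 22*v (R(v, w) = (-82 + v)*(39 - 17) = (-82 + v)*22 = -1804 + 22*v)
(236559 + 221032) + R(-48, 560) = (236559 + 221032) + (-1804 + 22*(-48)) = 457591 + (-1804 - 1056) = 457591 - 2860 = 454731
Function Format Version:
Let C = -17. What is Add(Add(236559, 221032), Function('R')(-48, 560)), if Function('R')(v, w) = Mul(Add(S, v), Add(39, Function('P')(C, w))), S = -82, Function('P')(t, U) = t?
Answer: 454731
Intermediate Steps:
Function('R')(v, w) = Add(-1804, Mul(22, v)) (Function('R')(v, w) = Mul(Add(-82, v), Add(39, -17)) = Mul(Add(-82, v), 22) = Add(-1804, Mul(22, v)))
Add(Add(236559, 221032), Function('R')(-48, 560)) = Add(Add(236559, 221032), Add(-1804, Mul(22, -48))) = Add(457591, Add(-1804, -1056)) = Add(457591, -2860) = 454731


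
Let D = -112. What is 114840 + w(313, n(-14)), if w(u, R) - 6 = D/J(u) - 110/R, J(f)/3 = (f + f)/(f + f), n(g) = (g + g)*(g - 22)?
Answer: 57863513/504 ≈ 1.1481e+5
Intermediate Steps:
n(g) = 2*g*(-22 + g) (n(g) = (2*g)*(-22 + g) = 2*g*(-22 + g))
J(f) = 3 (J(f) = 3*((f + f)/(f + f)) = 3*((2*f)/((2*f))) = 3*((2*f)*(1/(2*f))) = 3*1 = 3)
w(u, R) = -94/3 - 110/R (w(u, R) = 6 + (-112/3 - 110/R) = -94/3 - 110/R)
114840 + w(313, n(-14)) = 114840 + (-94/3 - 110*(-1/(28*(-22 - 14)))) = 114840 + (-94/3 - 110/(2*(-14)*(-36))) = 114840 + (-94/3 - 110/1008) = 114840 + (-94/3 - 110*1/1008) = 114840 + (-94/3 - 55/504) = 114840 - 15847/504 = 57863513/504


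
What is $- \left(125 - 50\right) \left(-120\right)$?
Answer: $9000$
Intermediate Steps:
$- \left(125 - 50\right) \left(-120\right) = - 75 \left(-120\right) = \left(-1\right) \left(-9000\right) = 9000$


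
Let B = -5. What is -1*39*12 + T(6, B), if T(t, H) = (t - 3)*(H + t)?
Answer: -465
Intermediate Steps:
T(t, H) = (-3 + t)*(H + t)
-1*39*12 + T(6, B) = -1*39*12 + (6² - 3*(-5) - 3*6 - 5*6) = -39*12 + (36 + 15 - 18 - 30) = -468 + 3 = -465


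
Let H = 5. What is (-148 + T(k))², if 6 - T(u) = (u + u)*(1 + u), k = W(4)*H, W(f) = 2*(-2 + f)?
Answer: 964324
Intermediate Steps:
W(f) = -4 + 2*f
k = 20 (k = (-4 + 2*4)*5 = (-4 + 8)*5 = 4*5 = 20)
T(u) = 6 - 2*u*(1 + u) (T(u) = 6 - (u + u)*(1 + u) = 6 - 2*u*(1 + u))
(-148 + T(k))² = (-148 + (6 - 2*20 - 2*20²))² = (-148 + (6 - 40 - 2*400))² = (-148 + (6 - 40 - 800))² = (-148 - 834)² = (-982)² = 964324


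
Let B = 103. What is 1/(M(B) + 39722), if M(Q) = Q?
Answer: 1/39825 ≈ 2.5110e-5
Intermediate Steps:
1/(M(B) + 39722) = 1/(103 + 39722) = 1/39825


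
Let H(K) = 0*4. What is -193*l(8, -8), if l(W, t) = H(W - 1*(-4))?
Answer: 0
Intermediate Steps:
H(K) = 0
l(W, t) = 0
-193*l(8, -8) = -193*0 = 0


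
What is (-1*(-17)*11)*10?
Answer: 1870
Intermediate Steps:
(-1*(-17)*11)*10 = (17*11)*10 = 187*10 = 1870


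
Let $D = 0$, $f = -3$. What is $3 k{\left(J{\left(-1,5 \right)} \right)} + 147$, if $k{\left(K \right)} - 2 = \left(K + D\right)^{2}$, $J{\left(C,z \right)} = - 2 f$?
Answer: $261$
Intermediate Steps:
$J{\left(C,z \right)} = 6$ ($J{\left(C,z \right)} = \left(-2\right) \left(-3\right) = 6$)
$k{\left(K \right)} = 2 + K^{2}$ ($k{\left(K \right)} = 2 + \left(K + 0\right)^{2} = 2 + K^{2}$)
$3 k{\left(J{\left(-1,5 \right)} \right)} + 147 = 3 \left(2 + 6^{2}\right) + 147 = 3 \left(2 + 36\right) + 147 = 3 \cdot 38 + 147 = 114 + 147 = 261$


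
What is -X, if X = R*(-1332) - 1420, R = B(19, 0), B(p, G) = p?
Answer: 26728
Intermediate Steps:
R = 19
X = -26728 (X = 19*(-1332) - 1420 = -25308 - 1420 = -26728)
-X = -1*(-26728) = 26728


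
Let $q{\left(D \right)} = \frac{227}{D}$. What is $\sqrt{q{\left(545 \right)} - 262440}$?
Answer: $\frac{i \sqrt{77951117285}}{545} \approx 512.29 i$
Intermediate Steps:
$\sqrt{q{\left(545 \right)} - 262440} = \sqrt{\frac{227}{545} - 262440} = \sqrt{- \frac{143029573}{545}} = \frac{i \sqrt{77951117285}}{545}$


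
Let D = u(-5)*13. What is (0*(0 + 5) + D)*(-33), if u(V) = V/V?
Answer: -429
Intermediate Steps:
u(V) = 1
D = 13 (D = 1*13 = 13)
(0*(0 + 5) + D)*(-33) = (0*(0 + 5) + 13)*(-33) = (0*5 + 13)*(-33) = (0 + 13)*(-33) = 13*(-33) = -429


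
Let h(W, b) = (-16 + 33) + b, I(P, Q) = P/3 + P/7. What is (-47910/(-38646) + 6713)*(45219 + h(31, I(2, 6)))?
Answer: 41083059185968/135261 ≈ 3.0373e+8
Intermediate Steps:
I(P, Q) = 10*P/21 (I(P, Q) = P*(1/3) + P*(1/7) = P/3 + P/7 = 10*P/21)
h(W, b) = 17 + b
(-47910/(-38646) + 6713)*(45219 + h(31, I(2, 6))) = (-47910/(-38646) + 6713)*(45219 + (17 + (10/21)*2)) = (-47910*(-1/38646) + 6713)*(45219 + (17 + 20/21)) = (7985/6441 + 6713)*(45219 + 377/21) = (43246418/6441)*(949976/21) = 41083059185968/135261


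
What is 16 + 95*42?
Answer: 4006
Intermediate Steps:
16 + 95*42 = 16 + 3990 = 4006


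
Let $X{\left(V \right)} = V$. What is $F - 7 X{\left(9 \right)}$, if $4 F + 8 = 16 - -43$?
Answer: $- \frac{201}{4} \approx -50.25$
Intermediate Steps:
$F = \frac{51}{4}$ ($F = -2 + \frac{16 - -43}{4} = -2 + \frac{16 + 43}{4} = -2 + \frac{1}{4} \cdot 59 = -2 + \frac{59}{4} = \frac{51}{4} \approx 12.75$)
$F - 7 X{\left(9 \right)} = \frac{51}{4} - 63 = - \frac{201}{4}$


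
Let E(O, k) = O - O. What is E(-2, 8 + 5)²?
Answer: 0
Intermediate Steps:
E(O, k) = 0
E(-2, 8 + 5)² = 0² = 0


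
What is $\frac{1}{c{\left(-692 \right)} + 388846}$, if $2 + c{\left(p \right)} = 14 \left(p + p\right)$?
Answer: $\frac{1}{369468} \approx 2.7066 \cdot 10^{-6}$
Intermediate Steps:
$c{\left(p \right)} = -2 + 28 p$ ($c{\left(p \right)} = -2 + 14 \left(p + p\right) = -2 + 14 \cdot 2 p = -2 + 28 p$)
$\frac{1}{c{\left(-692 \right)} + 388846} = \frac{1}{\left(-2 + 28 \left(-692\right)\right) + 388846} = \frac{1}{\left(-2 - 19376\right) + 388846} = \frac{1}{-19378 + 388846} = \frac{1}{369468}$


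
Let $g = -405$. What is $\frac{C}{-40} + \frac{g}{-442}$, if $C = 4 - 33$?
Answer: $\frac{14509}{8840} \approx 1.6413$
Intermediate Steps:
$C = -29$ ($C = 4 - 33 = -29$)
$\frac{C}{-40} + \frac{g}{-442} = - \frac{29}{-40} - \frac{405}{-442} = \left(-29\right) \left(- \frac{1}{40}\right) - - \frac{405}{442} = \frac{29}{40} + \frac{405}{442} = \frac{14509}{8840}$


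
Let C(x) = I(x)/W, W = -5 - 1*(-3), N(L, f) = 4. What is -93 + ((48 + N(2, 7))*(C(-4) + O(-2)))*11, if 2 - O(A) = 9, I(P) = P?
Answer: -2953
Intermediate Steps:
W = -2 (W = -5 + 3 = -2)
O(A) = -7 (O(A) = 2 - 1*9 = 2 - 9 = -7)
C(x) = -x/2 (C(x) = x/(-2) = x*(-1/2) = -x/2)
-93 + ((48 + N(2, 7))*(C(-4) + O(-2)))*11 = -93 + ((48 + 4)*(-1/2*(-4) - 7))*11 = -93 + (52*(2 - 7))*11 = -93 + (52*(-5))*11 = -93 - 260*11 = -93 - 2860 = -2953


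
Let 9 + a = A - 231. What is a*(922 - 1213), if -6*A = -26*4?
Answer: 64796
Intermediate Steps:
A = 52/3 (A = -(-13)*4/3 = -⅙*(-104) = 52/3 ≈ 17.333)
a = -668/3 (a = -9 + (52/3 - 231) = -9 - 641/3 = -668/3 ≈ -222.67)
a*(922 - 1213) = -668*(922 - 1213)/3 = -668/3*(-291) = 64796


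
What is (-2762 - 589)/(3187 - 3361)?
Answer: 1117/58 ≈ 19.259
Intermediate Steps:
(-2762 - 589)/(3187 - 3361) = -3351/(-174) = -3351*(-1/174) = 1117/58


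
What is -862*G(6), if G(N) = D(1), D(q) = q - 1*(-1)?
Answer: -1724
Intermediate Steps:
D(q) = 1 + q (D(q) = q + 1 = 1 + q)
G(N) = 2 (G(N) = 1 + 1 = 2)
-862*G(6) = -862*2 = -1724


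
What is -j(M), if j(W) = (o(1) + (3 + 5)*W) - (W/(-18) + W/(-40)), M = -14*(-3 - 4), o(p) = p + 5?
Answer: -143621/180 ≈ -797.89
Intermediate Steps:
o(p) = 5 + p
M = 98 (M = -14*(-7) = 98)
j(W) = 6 + 2909*W/360 (j(W) = ((5 + 1) + (3 + 5)*W) - (W/(-18) + W/(-40)) = (6 + 8*W) - (W*(-1/18) + W*(-1/40)) = (6 + 8*W) - (-W/18 - W/40) = (6 + 8*W) - (-29)*W/360 = (6 + 8*W) + 29*W/360 = 6 + 2909*W/360)
-j(M) = -(6 + (2909/360)*98) = -(6 + 142541/180) = -1*143621/180 = -143621/180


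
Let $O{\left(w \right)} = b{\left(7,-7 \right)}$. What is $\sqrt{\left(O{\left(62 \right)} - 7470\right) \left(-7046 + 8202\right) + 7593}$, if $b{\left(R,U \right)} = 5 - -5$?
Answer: $i \sqrt{8616167} \approx 2935.3 i$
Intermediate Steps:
$b{\left(R,U \right)} = 10$ ($b{\left(R,U \right)} = 5 + 5 = 10$)
$O{\left(w \right)} = 10$
$\sqrt{\left(O{\left(62 \right)} - 7470\right) \left(-7046 + 8202\right) + 7593} = \sqrt{\left(10 - 7470\right) \left(-7046 + 8202\right) + 7593} = \sqrt{\left(-7460\right) 1156 + 7593} = \sqrt{-8623760 + 7593} = \sqrt{-8616167} = i \sqrt{8616167}$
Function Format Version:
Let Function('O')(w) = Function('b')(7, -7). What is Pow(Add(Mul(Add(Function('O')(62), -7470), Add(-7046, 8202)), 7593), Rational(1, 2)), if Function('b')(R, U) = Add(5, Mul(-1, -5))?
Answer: Mul(I, Pow(8616167, Rational(1, 2))) ≈ Mul(2935.3, I)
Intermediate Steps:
Function('b')(R, U) = 10 (Function('b')(R, U) = Add(5, 5) = 10)
Function('O')(w) = 10
Pow(Add(Mul(Add(Function('O')(62), -7470), Add(-7046, 8202)), 7593), Rational(1, 2)) = Pow(Add(Mul(Add(10, -7470), Add(-7046, 8202)), 7593), Rational(1, 2)) = Pow(Add(Mul(-7460, 1156), 7593), Rational(1, 2)) = Pow(Add(-8623760, 7593), Rational(1, 2)) = Pow(-8616167, Rational(1, 2)) = Mul(I, Pow(8616167, Rational(1, 2)))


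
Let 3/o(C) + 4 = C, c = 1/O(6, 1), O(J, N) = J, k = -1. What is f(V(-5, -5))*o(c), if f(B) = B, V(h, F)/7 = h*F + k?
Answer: -3024/23 ≈ -131.48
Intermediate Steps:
V(h, F) = -7 + 7*F*h (V(h, F) = 7*(h*F - 1) = 7*(F*h - 1) = 7*(-1 + F*h) = -7 + 7*F*h)
c = ⅙ (c = 1/6 = ⅙ ≈ 0.16667)
o(C) = 3/(-4 + C)
f(V(-5, -5))*o(c) = (-7 + 7*(-5)*(-5))*(3/(-4 + ⅙)) = (-7 + 175)*(3/(-23/6)) = 168*(3*(-6/23)) = 168*(-18/23) = -3024/23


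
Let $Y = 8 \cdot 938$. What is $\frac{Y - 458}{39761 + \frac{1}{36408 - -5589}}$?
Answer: $\frac{147955431}{834921359} \approx 0.17721$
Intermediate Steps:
$Y = 7504$
$\frac{Y - 458}{39761 + \frac{1}{36408 - -5589}} = \frac{7504 - 458}{39761 + \frac{1}{36408 - -5589}} = \frac{7046}{39761 + \frac{1}{36408 + \left(-8860 + 14449\right)}} = \frac{7046}{39761 + \frac{1}{36408 + 5589}} = \frac{7046}{39761 + \frac{1}{41997}} = \frac{7046}{\frac{1669842718}{41997}} = 7046 \cdot \frac{41997}{1669842718} = \frac{147955431}{834921359}$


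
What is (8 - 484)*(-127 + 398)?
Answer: -128996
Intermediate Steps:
(8 - 484)*(-127 + 398) = -476*271 = -128996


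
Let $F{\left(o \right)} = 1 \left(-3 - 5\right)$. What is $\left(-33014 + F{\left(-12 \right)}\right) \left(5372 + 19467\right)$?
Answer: $-820233458$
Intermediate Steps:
$F{\left(o \right)} = -8$ ($F{\left(o \right)} = 1 \left(-8\right) = -8$)
$\left(-33014 + F{\left(-12 \right)}\right) \left(5372 + 19467\right) = \left(-33014 - 8\right) \left(5372 + 19467\right) = \left(-33022\right) 24839 = -820233458$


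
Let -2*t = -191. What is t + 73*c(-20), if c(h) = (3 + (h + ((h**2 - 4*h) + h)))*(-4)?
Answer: -258521/2 ≈ -1.2926e+5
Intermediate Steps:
t = 191/2 (t = -1/2*(-191) = 191/2 ≈ 95.500)
c(h) = -12 - 4*h**2 + 8*h (c(h) = (3 + (h + (h**2 - 3*h)))*(-4) = (3 + (h**2 - 2*h))*(-4) = (3 + h**2 - 2*h)*(-4) = -12 - 4*h**2 + 8*h)
t + 73*c(-20) = 191/2 + 73*(-12 - 4*(-20)**2 + 8*(-20)) = 191/2 + 73*(-12 - 4*400 - 160) = 191/2 + 73*(-12 - 1600 - 160) = 191/2 + 73*(-1772) = 191/2 - 129356 = -258521/2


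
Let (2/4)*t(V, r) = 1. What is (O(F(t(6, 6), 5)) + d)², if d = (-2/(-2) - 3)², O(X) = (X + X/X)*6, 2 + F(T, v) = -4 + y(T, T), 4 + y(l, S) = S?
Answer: 1444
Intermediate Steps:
t(V, r) = 2 (t(V, r) = 2*1 = 2)
y(l, S) = -4 + S
F(T, v) = -10 + T (F(T, v) = -2 + (-4 + (-4 + T)) = -2 + (-8 + T) = -10 + T)
O(X) = 6 + 6*X (O(X) = (X + 1)*6 = (1 + X)*6 = 6 + 6*X)
d = 4 (d = (-2*(-½) - 3)² = (1 - 3)² = (-2)² = 4)
(O(F(t(6, 6), 5)) + d)² = ((6 + 6*(-10 + 2)) + 4)² = ((6 + 6*(-8)) + 4)² = ((6 - 48) + 4)² = (-42 + 4)² = (-38)² = 1444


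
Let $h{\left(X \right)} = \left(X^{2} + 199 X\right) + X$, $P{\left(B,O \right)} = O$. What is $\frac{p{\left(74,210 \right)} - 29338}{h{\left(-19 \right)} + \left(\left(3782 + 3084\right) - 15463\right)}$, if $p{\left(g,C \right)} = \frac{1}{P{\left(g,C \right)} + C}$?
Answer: $\frac{12321959}{5055120} \approx 2.4375$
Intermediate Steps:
$h{\left(X \right)} = X^{2} + 200 X$
$p{\left(g,C \right)} = \frac{1}{2 C}$ ($p{\left(g,C \right)} = \frac{1}{C + C} = \frac{1}{2 C}$)
$\frac{p{\left(74,210 \right)} - 29338}{h{\left(-19 \right)} + \left(\left(3782 + 3084\right) - 15463\right)} = \frac{\frac{1}{2 \cdot 210} - 29338}{- 19 \left(200 - 19\right) + \left(\left(3782 + 3084\right) - 15463\right)} = \frac{\frac{1}{2} \cdot \frac{1}{210} - 29338}{\left(-19\right) 181 + \left(6866 - 15463\right)} = \frac{\frac{1}{420} - 29338}{-3439 - 8597} = - \frac{12321959}{420 \left(-12036\right)} = \left(- \frac{12321959}{420}\right) \left(- \frac{1}{12036}\right) = \frac{12321959}{5055120}$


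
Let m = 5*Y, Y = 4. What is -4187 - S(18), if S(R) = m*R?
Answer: -4547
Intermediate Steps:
m = 20 (m = 5*4 = 20)
S(R) = 20*R
-4187 - S(18) = -4187 - 20*18 = -4187 - 1*360 = -4187 - 360 = -4547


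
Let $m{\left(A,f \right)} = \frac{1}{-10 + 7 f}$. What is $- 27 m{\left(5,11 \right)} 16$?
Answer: $- \frac{432}{67} \approx -6.4478$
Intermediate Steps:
$- 27 m{\left(5,11 \right)} 16 = - \frac{27}{-10 + 7 \cdot 11} \cdot 16 = - \frac{27}{-10 + 77} \cdot 16 = - \frac{27}{67} \cdot 16 = \left(-27\right) \frac{1}{67} \cdot 16 = \left(- \frac{27}{67}\right) 16 = - \frac{432}{67}$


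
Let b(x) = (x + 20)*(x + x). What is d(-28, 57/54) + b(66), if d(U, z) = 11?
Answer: 11363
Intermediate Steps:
b(x) = 2*x*(20 + x) (b(x) = (20 + x)*(2*x) = 2*x*(20 + x))
d(-28, 57/54) + b(66) = 11 + 2*66*(20 + 66) = 11 + 2*66*86 = 11 + 11352 = 11363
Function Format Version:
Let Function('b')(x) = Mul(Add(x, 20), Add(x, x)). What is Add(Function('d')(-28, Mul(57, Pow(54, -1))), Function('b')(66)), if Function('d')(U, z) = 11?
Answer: 11363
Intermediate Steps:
Function('b')(x) = Mul(2, x, Add(20, x)) (Function('b')(x) = Mul(Add(20, x), Mul(2, x)) = Mul(2, x, Add(20, x)))
Add(Function('d')(-28, Mul(57, Pow(54, -1))), Function('b')(66)) = Add(11, Mul(2, 66, Add(20, 66))) = Add(11, Mul(2, 66, 86)) = Add(11, 11352) = 11363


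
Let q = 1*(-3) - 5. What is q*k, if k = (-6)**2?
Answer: -288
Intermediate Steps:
q = -8 (q = -3 - 5 = -8)
k = 36
q*k = -8*36 = -288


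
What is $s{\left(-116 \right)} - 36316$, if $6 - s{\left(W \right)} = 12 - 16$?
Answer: $-36306$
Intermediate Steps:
$s{\left(W \right)} = 10$ ($s{\left(W \right)} = 6 - \left(12 - 16\right) = 6 - -4 = 6 + 4 = 10$)
$s{\left(-116 \right)} - 36316 = 10 - 36316 = -36306$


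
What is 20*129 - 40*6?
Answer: 2340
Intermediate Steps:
20*129 - 40*6 = 2580 - 240 = 2340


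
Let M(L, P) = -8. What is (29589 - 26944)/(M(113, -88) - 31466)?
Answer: -2645/31474 ≈ -0.084038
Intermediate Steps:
(29589 - 26944)/(M(113, -88) - 31466) = (29589 - 26944)/(-8 - 31466) = 2645/(-31474) = 2645*(-1/31474) = -2645/31474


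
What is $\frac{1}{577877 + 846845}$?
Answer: $\frac{1}{1424722} \approx 7.0189 \cdot 10^{-7}$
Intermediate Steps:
$\frac{1}{577877 + 846845} = \frac{1}{1424722}$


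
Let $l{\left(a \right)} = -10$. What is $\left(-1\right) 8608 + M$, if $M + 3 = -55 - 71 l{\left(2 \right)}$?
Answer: $-7956$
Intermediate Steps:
$M = 652$ ($M = -3 - -655 = -3 + \left(-55 + 710\right) = -3 + 655 = 652$)
$\left(-1\right) 8608 + M = \left(-1\right) 8608 + 652 = -8608 + 652 = -7956$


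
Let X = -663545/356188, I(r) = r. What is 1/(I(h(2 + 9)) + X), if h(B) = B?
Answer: 356188/3254523 ≈ 0.10944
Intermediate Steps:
X = -663545/356188 (X = -663545*1/356188 = -663545/356188 ≈ -1.8629)
1/(I(h(2 + 9)) + X) = 1/((2 + 9) - 663545/356188) = 1/(11 - 663545/356188) = 1/(3254523/356188) = 356188/3254523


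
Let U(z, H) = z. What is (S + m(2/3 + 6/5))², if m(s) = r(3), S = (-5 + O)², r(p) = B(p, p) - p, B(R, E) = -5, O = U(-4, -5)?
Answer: 5329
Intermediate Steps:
O = -4
r(p) = -5 - p
S = 81 (S = (-5 - 4)² = (-9)² = 81)
m(s) = -8 (m(s) = -5 - 1*3 = -5 - 3 = -8)
(S + m(2/3 + 6/5))² = (81 - 8)² = 73² = 5329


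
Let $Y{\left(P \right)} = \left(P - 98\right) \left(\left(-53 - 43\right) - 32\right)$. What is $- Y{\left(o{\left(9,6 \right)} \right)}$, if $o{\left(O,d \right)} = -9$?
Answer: $-13696$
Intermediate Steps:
$Y{\left(P \right)} = 12544 - 128 P$ ($Y{\left(P \right)} = \left(-98 + P\right) \left(\left(-53 - 43\right) - 32\right) = \left(-98 + P\right) \left(-96 - 32\right) = \left(-98 + P\right) \left(-128\right) = 12544 - 128 P$)
$- Y{\left(o{\left(9,6 \right)} \right)} = - (12544 - -1152) = - (12544 + 1152) = \left(-1\right) 13696 = -13696$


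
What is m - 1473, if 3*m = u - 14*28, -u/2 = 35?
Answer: -1627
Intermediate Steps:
u = -70 (u = -2*35 = -70)
m = -154 (m = (-70 - 14*28)/3 = (-70 - 392)/3 = (1/3)*(-462) = -154)
m - 1473 = -154 - 1473 = -1627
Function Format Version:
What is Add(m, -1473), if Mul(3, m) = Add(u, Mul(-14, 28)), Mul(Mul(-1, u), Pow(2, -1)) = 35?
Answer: -1627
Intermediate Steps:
u = -70 (u = Mul(-2, 35) = -70)
m = -154 (m = Mul(Rational(1, 3), Add(-70, Mul(-14, 28))) = Mul(Rational(1, 3), Add(-70, -392)) = Mul(Rational(1, 3), -462) = -154)
Add(m, -1473) = Add(-154, -1473) = -1627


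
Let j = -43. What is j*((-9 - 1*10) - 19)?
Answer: 1634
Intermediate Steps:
j*((-9 - 1*10) - 19) = -43*((-9 - 1*10) - 19) = -43*((-9 - 10) - 19) = -43*(-19 - 19) = -43*(-38) = 1634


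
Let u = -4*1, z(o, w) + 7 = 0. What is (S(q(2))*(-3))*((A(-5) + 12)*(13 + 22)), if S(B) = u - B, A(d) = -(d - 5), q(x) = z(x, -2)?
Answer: -6930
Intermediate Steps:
z(o, w) = -7 (z(o, w) = -7 + 0 = -7)
q(x) = -7
A(d) = 5 - d (A(d) = -(-5 + d) = 5 - d)
u = -4
S(B) = -4 - B
(S(q(2))*(-3))*((A(-5) + 12)*(13 + 22)) = ((-4 - 1*(-7))*(-3))*(((5 - 1*(-5)) + 12)*(13 + 22)) = ((-4 + 7)*(-3))*(((5 + 5) + 12)*35) = (3*(-3))*((10 + 12)*35) = -198*35 = -9*770 = -6930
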